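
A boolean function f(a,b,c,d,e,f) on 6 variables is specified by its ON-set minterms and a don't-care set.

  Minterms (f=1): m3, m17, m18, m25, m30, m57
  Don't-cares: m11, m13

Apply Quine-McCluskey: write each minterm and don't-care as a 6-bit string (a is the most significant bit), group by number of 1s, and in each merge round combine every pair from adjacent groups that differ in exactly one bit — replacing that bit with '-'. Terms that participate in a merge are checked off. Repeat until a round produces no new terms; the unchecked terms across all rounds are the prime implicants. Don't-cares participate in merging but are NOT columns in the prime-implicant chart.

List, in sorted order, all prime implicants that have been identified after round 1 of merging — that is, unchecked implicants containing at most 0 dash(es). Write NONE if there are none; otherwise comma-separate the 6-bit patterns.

Round 0: 000011✓ 001011✓ 001101 010001✓ 010010 011001✓ 011110 111001✓
Round 1: -11001 00-011 01-001
PIs = {-11001, 00-011, 001101, 01-001, 010010, 011110}

001101, 010010, 011110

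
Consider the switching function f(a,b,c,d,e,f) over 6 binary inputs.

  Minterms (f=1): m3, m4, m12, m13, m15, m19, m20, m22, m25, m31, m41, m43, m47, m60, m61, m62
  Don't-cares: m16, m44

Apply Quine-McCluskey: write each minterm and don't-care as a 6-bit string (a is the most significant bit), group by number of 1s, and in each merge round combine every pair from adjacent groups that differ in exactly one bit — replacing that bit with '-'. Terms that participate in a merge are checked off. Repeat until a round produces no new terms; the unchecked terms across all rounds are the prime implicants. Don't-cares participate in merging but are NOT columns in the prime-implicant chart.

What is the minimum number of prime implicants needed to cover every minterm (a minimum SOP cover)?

10

[col 0] 000011*, 000100*, 001100*, 001101*, 001111*, 010000*, 010011*, 010100*, 010110*, 011001, 011111*, 101001*, 101011*, 101100*, 101111*, 111100*, 111101*, 111110*
[col 1] -01100, -01111, 0-0011, 0-0100, 0-1111, 00-100, 0011-1, 00110-, 010-00, 0101-0, 1-1100, 101-11, 1010-1, 1111-0, 11110-
Prime implicants: -01100, -01111, 0-0011, 0-0100, 0-1111, 00-100, 0011-1, 00110-, 010-00, 0101-0, 011001, 1-1100, 101-11, 1010-1, 1111-0, 11110-
PI chart (minterm → PIs covering it):
  3 | 0-0011  (sole → essential)
  4 | 0-0100,00-100
  12 | -01100,00-100,00110-
  13 | 0011-1,00110-
  15 | -01111,0-1111,0011-1
  19 | 0-0011  (sole → essential)
  20 | 0-0100,010-00,0101-0
  22 | 0101-0  (sole → essential)
  25 | 011001  (sole → essential)
  31 | 0-1111  (sole → essential)
  41 | 1010-1  (sole → essential)
  43 | 101-11,1010-1
  47 | -01111,101-11
  60 | 1-1100,1111-0,11110-
  61 | 11110-  (sole → essential)
  62 | 1111-0  (sole → essential)
Essential prime implicants: 0-0011, 0-1111, 0101-0, 011001, 1010-1, 1111-0, 11110-
Petrick residual → -01111, 0-0100, 00110-
Minimum SOP uses 10 PIs: b'cdef + a'c'd'ef + a'c'de'f' + a'cdef + a'b'cde' + a'bc'df' + a'bcd'e'f + ab'cd'f + abcdf' + abcde'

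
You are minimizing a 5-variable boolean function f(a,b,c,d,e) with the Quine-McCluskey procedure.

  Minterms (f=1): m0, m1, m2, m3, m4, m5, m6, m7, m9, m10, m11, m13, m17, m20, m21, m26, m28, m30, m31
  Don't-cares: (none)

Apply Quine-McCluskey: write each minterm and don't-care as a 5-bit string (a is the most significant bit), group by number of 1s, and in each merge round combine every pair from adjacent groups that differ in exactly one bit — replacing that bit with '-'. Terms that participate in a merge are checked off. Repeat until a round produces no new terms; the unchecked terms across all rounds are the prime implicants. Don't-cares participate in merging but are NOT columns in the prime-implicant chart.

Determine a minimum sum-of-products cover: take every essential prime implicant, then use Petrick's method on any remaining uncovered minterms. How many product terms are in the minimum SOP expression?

7

size-2^0 implicants → 00000(✓)  00001(✓)  00010(✓)  00011(✓)  00100(✓)  00101(✓)  00110(✓)  00111(✓)  01001(✓)  01010(✓)  01011(✓)  01101(✓)  10001(✓)  10100(✓)  10101(✓)  11010(✓)  11100(✓)  11110(✓)  11111(✓)
size-2^1 implicants → -0001(✓)  -0100(✓)  -0101(✓)  -1010  0-001(✓)  0-010(✓)  0-011(✓)  0-101(✓)  00-00(✓)  00-01(✓)  00-10(✓)  00-11(✓)  000-0(✓)  000-1(✓)  0000-(✓)  0001-(✓)  001-0(✓)  001-1(✓)  0010-(✓)  0011-(✓)  01-01(✓)  010-1(✓)  0101-(✓)  1-100  10-01(✓)  1010-(✓)  11-10  111-0  1111-
size-2^2 implicants → -0-01  -010-  0--01  0-0-1  0-01-  00--0(✓)  00--1(✓)  00-0-(✓)  00-1-(✓)  000--(✓)  001--(✓)
size-2^3 implicants → 00---
Unchecked terms (primes): -0-01, -010-, -1010, 0--01, 0-0-1, 0-01-, 00---, 1-100, 11-10, 111-0, 1111-
Minterm coverage:
  m0 ⊆ 00--- [E]
  m1 ⊆ -0-01,0--01,0-0-1,00---
  m2 ⊆ 0-01-,00---
  m3 ⊆ 0-0-1,0-01-,00---
  m4 ⊆ -010-,00---
  m5 ⊆ -0-01,-010-,0--01,00---
  m6 ⊆ 00--- [E]
  m7 ⊆ 00--- [E]
  m9 ⊆ 0--01,0-0-1
  m10 ⊆ -1010,0-01-
  m11 ⊆ 0-0-1,0-01-
  m13 ⊆ 0--01 [E]
  m17 ⊆ -0-01 [E]
  m20 ⊆ -010-,1-100
  m21 ⊆ -0-01,-010-
  m26 ⊆ -1010,11-10
  m28 ⊆ 1-100,111-0
  m30 ⊆ 11-10,111-0,1111-
  m31 ⊆ 1111- [E]
E = {-0-01, 0--01, 00---, 1111-}
Petrick residual → -1010, 0-0-1, 1-100
Cover = b'd'e + bc'de' + a'd'e + a'c'e + a'b' + acd'e' + abcd  |cover|=7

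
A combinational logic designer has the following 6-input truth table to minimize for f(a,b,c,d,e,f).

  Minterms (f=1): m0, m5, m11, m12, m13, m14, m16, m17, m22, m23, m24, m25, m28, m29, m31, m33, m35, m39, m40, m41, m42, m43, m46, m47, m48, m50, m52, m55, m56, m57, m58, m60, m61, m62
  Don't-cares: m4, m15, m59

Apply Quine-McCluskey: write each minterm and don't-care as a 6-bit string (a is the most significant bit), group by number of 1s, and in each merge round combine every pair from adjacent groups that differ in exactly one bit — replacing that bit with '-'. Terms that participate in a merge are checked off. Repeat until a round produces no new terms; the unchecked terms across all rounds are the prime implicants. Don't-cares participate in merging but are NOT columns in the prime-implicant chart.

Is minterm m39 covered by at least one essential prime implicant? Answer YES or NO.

[col 0] 000000*, 000100*, 000101*, 001011*, 001100*, 001101*, 001110*, 001111*, 010000*, 010001*, 010110*, 010111*, 011000*, 011001*, 011100*, 011101*, 011111*, 100001*, 100011*, 100111*, 101000*, 101001*, 101010*, 101011*, 101110*, 101111*, 110000*, 110010*, 110100*, 110111*, 111000*, 111001*, 111010*, 111011*, 111100*, 111101*, 111110*
[col 1] -01011*, -01110*, -01111*, -10000*, -10111, -11000*, -11001*, -11100*, -11101*, 0-0000, 0-1100*, 0-1101*, 0-1111*, 00-100*, 00-101*, 000-00, 00010-*, 001-11*, 0011-0*, 0011-1*, 00110-*, 00111-*, 01-000*, 01-001*, 01-111, 01000-*, 01011-, 011-00*, 011-01*, 01100-*, 0111-1*, 01110-*, 1-0111, 1-1000*, 1-1001*, 1-1010*, 1-1011*, 1-1110*, 10-001*, 10-011*, 10-111*, 100-11*, 1000-1*, 101-10*, 101-11*, 1010-0*, 1010-1*, 10100-*, 10101-*, 10111-*, 11-000*, 11-010*, 11-100*, 110-00*, 1100-0*, 111-00*, 111-01*, 111-10*, 1110-0*, 1110-1*, 11100-*, 11101-*, 1111-0*, 11110-*
[col 2] -01-11, -0111-, -1-000, -11-00*, -11-01*, -1100-*, -1110-*, 0-11-1, 0-110-, 00-10-, 0011--, 01-00-, 011-0-*, 1-1-10, 1-10-0*, 1-10-1*, 1-100-*, 1-101-*, 10--11, 10-0-1, 101-1-, 1010--*, 11--00, 11-0-0, 111--0, 111-0-*, 1110--*
[col 3] -11-0-, 1-10--
Prime implicants: -01-11, -0111-, -1-000, -10111, -11-0-, 0-0000, 0-11-1, 0-110-, 00-10-, 000-00, 0011--, 01-00-, 01-111, 01011-, 1-0111, 1-1-10, 1-10--, 10--11, 10-0-1, 101-1-, 11--00, 11-0-0, 111--0
PI chart (minterm → PIs covering it):
  0 | 0-0000,000-00
  5 | 00-10-  (sole → essential)
  11 | -01-11  (sole → essential)
  12 | 0-110-,00-10-,0011--
  13 | 0-11-1,0-110-,00-10-,0011--
  14 | -0111-,0011--
  16 | -1-000,0-0000,01-00-
  17 | 01-00-  (sole → essential)
  22 | 01011-  (sole → essential)
  23 | -10111,01-111,01011-
  24 | -1-000,-11-0-,01-00-
  25 | -11-0-,01-00-
  28 | -11-0-,0-110-
  29 | -11-0-,0-11-1,0-110-
  31 | 0-11-1,01-111
  33 | 10-0-1  (sole → essential)
  35 | 10--11,10-0-1
  39 | 1-0111,10--11
  40 | 1-10--  (sole → essential)
  41 | 1-10--,10-0-1
  42 | 1-1-10,1-10--,101-1-
  43 | -01-11,1-10--,10--11,10-0-1,101-1-
  46 | -0111-,1-1-10,101-1-
  47 | -01-11,-0111-,10--11,101-1-
  48 | -1-000,11--00,11-0-0
  50 | 11-0-0  (sole → essential)
  52 | 11--00  (sole → essential)
  55 | -10111,1-0111
  56 | -1-000,-11-0-,1-10--,11--00,11-0-0,111--0
  57 | -11-0-,1-10--
  58 | 1-1-10,1-10--,11-0-0,111--0
  60 | -11-0-,11--00,111--0
  61 | -11-0-  (sole → essential)
  62 | 1-1-10,111--0
Essential prime implicants: -01-11, -11-0-, 00-10-, 01-00-, 01011-, 1-10--, 10-0-1, 11--00, 11-0-0

NO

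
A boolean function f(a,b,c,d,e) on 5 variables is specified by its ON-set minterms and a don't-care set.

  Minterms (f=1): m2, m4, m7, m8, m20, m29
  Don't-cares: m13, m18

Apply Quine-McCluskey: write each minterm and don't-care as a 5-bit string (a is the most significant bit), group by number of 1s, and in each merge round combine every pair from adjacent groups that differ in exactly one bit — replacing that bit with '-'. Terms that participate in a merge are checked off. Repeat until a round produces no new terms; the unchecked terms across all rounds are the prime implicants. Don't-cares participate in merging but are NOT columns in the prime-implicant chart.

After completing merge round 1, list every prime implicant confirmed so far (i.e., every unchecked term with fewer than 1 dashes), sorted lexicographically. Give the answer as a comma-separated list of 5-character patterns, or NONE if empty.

00111, 01000

[col 0] 00010*, 00100*, 00111, 01000, 01101*, 10010*, 10100*, 11101*
[col 1] -0010, -0100, -1101
Prime implicants: -0010, -0100, -1101, 00111, 01000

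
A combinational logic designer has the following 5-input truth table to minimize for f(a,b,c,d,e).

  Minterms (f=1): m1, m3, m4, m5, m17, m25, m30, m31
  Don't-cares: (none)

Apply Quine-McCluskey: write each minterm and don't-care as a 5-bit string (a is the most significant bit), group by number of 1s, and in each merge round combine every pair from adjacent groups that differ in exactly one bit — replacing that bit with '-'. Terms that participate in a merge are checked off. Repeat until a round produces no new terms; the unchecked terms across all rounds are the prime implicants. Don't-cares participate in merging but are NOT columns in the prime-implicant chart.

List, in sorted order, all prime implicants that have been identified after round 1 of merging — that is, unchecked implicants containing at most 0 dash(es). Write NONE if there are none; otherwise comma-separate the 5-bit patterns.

NONE

Round 0: 00001✓ 00011✓ 00100✓ 00101✓ 10001✓ 11001✓ 11110✓ 11111✓
Round 1: -0001 00-01 000-1 0010- 1-001 1111-
PIs = {-0001, 00-01, 000-1, 0010-, 1-001, 1111-}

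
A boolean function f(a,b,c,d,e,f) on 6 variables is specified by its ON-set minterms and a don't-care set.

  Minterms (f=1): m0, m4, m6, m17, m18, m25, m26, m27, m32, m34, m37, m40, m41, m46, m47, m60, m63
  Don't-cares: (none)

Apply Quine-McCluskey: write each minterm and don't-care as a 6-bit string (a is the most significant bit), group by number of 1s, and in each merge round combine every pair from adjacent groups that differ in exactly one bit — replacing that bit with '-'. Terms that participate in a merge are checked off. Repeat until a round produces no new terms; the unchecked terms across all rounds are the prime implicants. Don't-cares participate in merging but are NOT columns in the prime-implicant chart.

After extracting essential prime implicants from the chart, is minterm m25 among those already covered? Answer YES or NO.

YES

size-2^0 implicants → 000000(✓)  000100(✓)  000110(✓)  010001(✓)  010010(✓)  011001(✓)  011010(✓)  011011(✓)  100000(✓)  100010(✓)  100101  101000(✓)  101001(✓)  101110(✓)  101111(✓)  111100  111111(✓)
size-2^1 implicants → -00000  000-00  0001-0  01-001  01-010  0110-1  01101-  1-1111  10-000  1000-0  10100-  10111-
Unchecked terms (primes): -00000, 000-00, 0001-0, 01-001, 01-010, 0110-1, 01101-, 1-1111, 10-000, 1000-0, 100101, 10100-, 10111-, 111100
Minterm coverage:
  m0 ⊆ -00000,000-00
  m4 ⊆ 000-00,0001-0
  m6 ⊆ 0001-0 [E]
  m17 ⊆ 01-001 [E]
  m18 ⊆ 01-010 [E]
  m25 ⊆ 01-001,0110-1
  m26 ⊆ 01-010,01101-
  m27 ⊆ 0110-1,01101-
  m32 ⊆ -00000,10-000,1000-0
  m34 ⊆ 1000-0 [E]
  m37 ⊆ 100101 [E]
  m40 ⊆ 10-000,10100-
  m41 ⊆ 10100- [E]
  m46 ⊆ 10111- [E]
  m47 ⊆ 1-1111,10111-
  m60 ⊆ 111100 [E]
  m63 ⊆ 1-1111 [E]
E = {0001-0, 01-001, 01-010, 1-1111, 1000-0, 100101, 10100-, 10111-, 111100}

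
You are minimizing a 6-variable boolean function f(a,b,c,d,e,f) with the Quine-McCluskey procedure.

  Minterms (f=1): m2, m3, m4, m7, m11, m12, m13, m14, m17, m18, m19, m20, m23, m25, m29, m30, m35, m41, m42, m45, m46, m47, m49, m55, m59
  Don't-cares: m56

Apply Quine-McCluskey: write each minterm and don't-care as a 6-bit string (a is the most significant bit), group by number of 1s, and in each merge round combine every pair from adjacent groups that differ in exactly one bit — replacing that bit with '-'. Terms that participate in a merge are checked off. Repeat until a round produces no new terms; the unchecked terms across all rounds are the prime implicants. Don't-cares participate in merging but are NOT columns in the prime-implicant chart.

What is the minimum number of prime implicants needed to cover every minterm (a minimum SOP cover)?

14

Round 0: 000010✓ 000011✓ 000100✓ 000111✓ 001011✓ 001100✓ 001101✓ 001110✓ 010001✓ 010010✓ 010011✓ 010100✓ 010111✓ 011001✓ 011101✓ 011110✓ 100011✓ 101001✓ 101010✓ 101101✓ 101110✓ 101111✓ 110001✓ 110111✓ 111000 111011
Round 1: -00011 -01101 -01110 -10001 -10111 0-0010✓ 0-0011✓ 0-0100 0-0111✓ 0-1101 0-1110 00-011 00-100 000-11✓ 00001-✓ 0011-0 00110- 01-001 010-11✓ 0100-1 01001-✓ 011-01 101-01 101-10 1011-1 10111-
Round 2: 0-0-11 0-001-
PIs = {-00011, -01101, -01110, -10001, -10111, 0-0-11, 0-001-, 0-0100, 0-1101, 0-1110, 00-011, 00-100, 0011-0, 00110-, 01-001, 0100-1, 011-01, 101-01, 101-10, 1011-1, 10111-, 111000, 111011}
Coverage chart:
  m2: 0-001- ←essential
  m3: -00011,0-0-11,0-001-,00-011
  m4: 0-0100,00-100
  m7: 0-0-11 ←essential
  m11: 00-011 ←essential
  m12: 00-100,0011-0,00110-
  m13: -01101,0-1101,00110-
  m14: -01110,0-1110,0011-0
  m17: -10001,01-001,0100-1
  m18: 0-001- ←essential
  m19: 0-0-11,0-001-,0100-1
  m20: 0-0100 ←essential
  m23: -10111,0-0-11
  m25: 01-001,011-01
  m29: 0-1101,011-01
  m30: 0-1110 ←essential
  m35: -00011 ←essential
  m41: 101-01 ←essential
  m42: 101-10 ←essential
  m45: -01101,101-01,1011-1
  m46: -01110,101-10,10111-
  m47: 1011-1,10111-
  m49: -10001 ←essential
  m55: -10111 ←essential
  m59: 111011 ←essential
Essential: -00011, -10001, -10111, 0-0-11, 0-001-, 0-0100, 0-1110, 00-011, 101-01, 101-10, 111011
Petrick residual → 00110-, 011-01, 1011-1
Min cover (14 terms): b'c'd'ef + bc'd'e'f + bc'def + a'c'ef + a'c'd'e + a'c'de'f' + a'cdef' + a'b'd'ef + a'b'cde' + a'bce'f + ab'ce'f + ab'cef' + ab'cdf + abcd'ef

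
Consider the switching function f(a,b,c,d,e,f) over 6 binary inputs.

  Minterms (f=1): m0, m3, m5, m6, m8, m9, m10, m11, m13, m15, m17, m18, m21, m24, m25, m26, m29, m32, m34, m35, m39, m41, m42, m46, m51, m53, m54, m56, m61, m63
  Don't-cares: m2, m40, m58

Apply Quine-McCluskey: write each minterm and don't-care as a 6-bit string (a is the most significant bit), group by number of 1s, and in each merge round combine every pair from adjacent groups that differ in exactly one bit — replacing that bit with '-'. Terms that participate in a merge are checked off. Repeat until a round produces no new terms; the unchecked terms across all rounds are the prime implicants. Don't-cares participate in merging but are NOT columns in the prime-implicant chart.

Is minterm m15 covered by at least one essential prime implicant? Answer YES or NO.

YES

Round 0: 000000✓ 000010✓ 000011✓ 000101✓ 000110✓ 001000✓ 001001✓ 001010✓ 001011✓ 001101✓ 001111✓ 010001✓ 010010✓ 010101✓ 011000✓ 011001✓ 011010✓ 011101✓ 100000✓ 100010✓ 100011✓ 100111✓ 101000✓ 101001✓ 101010✓ 101110✓ 110011✓ 110101✓ 110110 111000✓ 111010✓ 111101✓ 111111✓
Round 1: -00000✓ -00010✓ -00011✓ -01000✓ -01001✓ -01010✓ -10101✓ -11000✓ -11010✓ -11101✓ 0-0010✓ 0-0101✓ 0-1000✓ 0-1001✓ 0-1010✓ 0-1101✓ 00-000✓ 00-010✓ 00-011✓ 00-101✓ 000-10 0000-0✓ 00001-✓ 001-01✓ 001-11✓ 0010-0✓ 0010-1✓ 00100-✓ 00101-✓ 0011-1✓ 01-001✓ 01-010✓ 01-101✓ 010-01✓ 011-01✓ 0110-0✓ 01100-✓ 1-0011 1-1000✓ 1-1010✓ 10-000✓ 10-010✓ 100-11 1000-0✓ 10001-✓ 101-10 1010-0✓ 10100-✓ 11-101✓ 1110-0✓ 1111-1
Round 2: --1000✓ --1010✓ -0-000✓ -0-010✓ -000-0✓ -0001- -010-0✓ -0100- -1-101 -110-0✓ 0--010 0--101 0-1-01 0-10-0✓ 0-100- 00-0-0✓ 00-01- 001--1 0010-- 01--01 1-10-0✓ 10-0-0✓
Round 3: --10-0 -0-0-0
PIs = {--10-0, -0-0-0, -0001-, -0100-, -1-101, 0--010, 0--101, 0-1-01, 0-100-, 00-01-, 000-10, 001--1, 0010--, 01--01, 1-0011, 100-11, 101-10, 110110, 1111-1}
Coverage chart:
  m0: -0-0-0 ←essential
  m3: -0001-,00-01-
  m5: 0--101 ←essential
  m6: 000-10 ←essential
  m8: --10-0,-0-0-0,-0100-,0-100-,0010--
  m9: -0100-,0-1-01,0-100-,001--1,0010--
  m10: --10-0,-0-0-0,0--010,00-01-,0010--
  m11: 00-01-,001--1,0010--
  m13: 0--101,0-1-01,001--1
  m15: 001--1 ←essential
  m17: 01--01 ←essential
  m18: 0--010 ←essential
  m21: -1-101,0--101,01--01
  m24: --10-0,0-100-
  m25: 0-1-01,0-100-,01--01
  m26: --10-0,0--010
  m29: -1-101,0--101,0-1-01,01--01
  m32: -0-0-0 ←essential
  m34: -0-0-0,-0001-
  m35: -0001-,1-0011,100-11
  m39: 100-11 ←essential
  m41: -0100- ←essential
  m42: --10-0,-0-0-0,101-10
  m46: 101-10 ←essential
  m51: 1-0011 ←essential
  m53: -1-101 ←essential
  m54: 110110 ←essential
  m56: --10-0 ←essential
  m61: -1-101,1111-1
  m63: 1111-1 ←essential
Essential: --10-0, -0-0-0, -0100-, -1-101, 0--010, 0--101, 000-10, 001--1, 01--01, 1-0011, 100-11, 101-10, 110110, 1111-1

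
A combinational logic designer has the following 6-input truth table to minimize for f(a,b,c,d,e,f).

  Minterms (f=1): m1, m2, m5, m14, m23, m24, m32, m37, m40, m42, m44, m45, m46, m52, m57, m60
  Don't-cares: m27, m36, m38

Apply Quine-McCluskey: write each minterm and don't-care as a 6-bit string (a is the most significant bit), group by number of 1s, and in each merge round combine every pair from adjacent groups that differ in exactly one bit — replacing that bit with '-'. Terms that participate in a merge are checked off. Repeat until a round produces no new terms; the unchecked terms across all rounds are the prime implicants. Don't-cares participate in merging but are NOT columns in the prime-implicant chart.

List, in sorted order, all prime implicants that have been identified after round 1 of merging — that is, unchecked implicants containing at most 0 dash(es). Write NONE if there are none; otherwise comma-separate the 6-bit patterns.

Round 0: 000001✓ 000010 000101✓ 001110✓ 010111 011000 011011 100000✓ 100100✓ 100101✓ 100110✓ 101000✓ 101010✓ 101100✓ 101101✓ 101110✓ 110100✓ 111001 111100✓
Round 1: -00101 -01110 000-01 1-0100✓ 1-1100✓ 10-000✓ 10-100✓ 10-101✓ 10-110✓ 100-00✓ 1001-0✓ 10010-✓ 101-00✓ 101-10✓ 1010-0✓ 1011-0✓ 10110-✓ 11-100✓
Round 2: 1--100 10--00 10-1-0 10-10- 101--0
PIs = {-00101, -01110, 000-01, 000010, 010111, 011000, 011011, 1--100, 10--00, 10-1-0, 10-10-, 101--0, 111001}

000010, 010111, 011000, 011011, 111001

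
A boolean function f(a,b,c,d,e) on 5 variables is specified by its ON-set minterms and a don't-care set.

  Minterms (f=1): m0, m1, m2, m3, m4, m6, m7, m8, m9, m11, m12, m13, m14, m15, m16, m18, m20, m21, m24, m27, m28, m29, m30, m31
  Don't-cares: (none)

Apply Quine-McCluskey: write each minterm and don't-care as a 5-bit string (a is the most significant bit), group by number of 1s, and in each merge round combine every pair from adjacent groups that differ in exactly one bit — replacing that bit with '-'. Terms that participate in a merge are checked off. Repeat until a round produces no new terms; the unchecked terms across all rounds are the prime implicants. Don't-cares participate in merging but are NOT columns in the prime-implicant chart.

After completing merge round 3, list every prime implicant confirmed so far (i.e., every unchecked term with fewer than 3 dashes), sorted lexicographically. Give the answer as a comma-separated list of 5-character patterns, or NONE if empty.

-00-0, -1-11, 0--11, 0-0-1, 0-00-, 0-1-0, 0-11-, 00--0, 00-1-, 000--, 01--1, 01-0-, 1-10-

size-2^0 implicants → 00000(✓)  00001(✓)  00010(✓)  00011(✓)  00100(✓)  00110(✓)  00111(✓)  01000(✓)  01001(✓)  01011(✓)  01100(✓)  01101(✓)  01110(✓)  01111(✓)  10000(✓)  10010(✓)  10100(✓)  10101(✓)  11000(✓)  11011(✓)  11100(✓)  11101(✓)  11110(✓)  11111(✓)
size-2^1 implicants → -0000(✓)  -0010(✓)  -0100(✓)  -1000(✓)  -1011(✓)  -1100(✓)  -1101(✓)  -1110(✓)  -1111(✓)  0-000(✓)  0-001(✓)  0-011(✓)  0-100(✓)  0-110(✓)  0-111(✓)  00-00(✓)  00-10(✓)  00-11(✓)  000-0(✓)  000-1(✓)  0000-(✓)  0001-(✓)  001-0(✓)  0011-(✓)  01-00(✓)  01-01(✓)  01-11(✓)  010-1(✓)  0100-(✓)  011-0(✓)  011-1(✓)  0110-(✓)  0111-(✓)  1-000(✓)  1-100(✓)  1-101(✓)  10-00(✓)  100-0(✓)  1010-(✓)  11-00(✓)  11-11(✓)  111-0(✓)  111-1(✓)  1110-(✓)  1111-(✓)
size-2^2 implicants → --000(✓)  --100(✓)  -0-00(✓)  -00-0  -1-00(✓)  -1-11  -11-0(✓)  -11-1(✓)  -110-(✓)  -111-(✓)  0--00(✓)  0--11  0-0-1  0-00-  0-1-0  0-11-  00--0  00-1-  000--  01--1  01-0-  011--(✓)  1--00(✓)  1-10-  111--(✓)
size-2^3 implicants → ---00  -11--
Unchecked terms (primes): ---00, -00-0, -1-11, -11--, 0--11, 0-0-1, 0-00-, 0-1-0, 0-11-, 00--0, 00-1-, 000--, 01--1, 01-0-, 1-10-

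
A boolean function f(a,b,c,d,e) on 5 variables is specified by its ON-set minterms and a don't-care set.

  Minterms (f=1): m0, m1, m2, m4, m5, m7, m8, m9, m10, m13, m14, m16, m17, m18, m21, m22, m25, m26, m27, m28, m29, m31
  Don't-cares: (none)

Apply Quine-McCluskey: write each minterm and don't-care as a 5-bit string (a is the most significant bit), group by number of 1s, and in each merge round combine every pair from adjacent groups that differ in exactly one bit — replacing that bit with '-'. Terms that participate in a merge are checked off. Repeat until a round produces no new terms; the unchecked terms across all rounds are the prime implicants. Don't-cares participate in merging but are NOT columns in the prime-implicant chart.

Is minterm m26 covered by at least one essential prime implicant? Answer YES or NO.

NO

size-2^0 implicants → 00000(✓)  00001(✓)  00010(✓)  00100(✓)  00101(✓)  00111(✓)  01000(✓)  01001(✓)  01010(✓)  01101(✓)  01110(✓)  10000(✓)  10001(✓)  10010(✓)  10101(✓)  10110(✓)  11001(✓)  11010(✓)  11011(✓)  11100(✓)  11101(✓)  11111(✓)
size-2^1 implicants → -0000(✓)  -0001(✓)  -0010(✓)  -0101(✓)  -1001(✓)  -1010(✓)  -1101(✓)  0-000(✓)  0-001(✓)  0-010(✓)  0-101(✓)  00-00(✓)  00-01(✓)  000-0(✓)  0000-(✓)  001-1  0010-(✓)  01-01(✓)  01-10  010-0(✓)  0100-(✓)  1-001(✓)  1-010(✓)  1-101(✓)  10-01(✓)  10-10  100-0(✓)  1000-(✓)  11-01(✓)  11-11(✓)  110-1(✓)  1101-  111-1(✓)  1110-
size-2^2 implicants → --001(✓)  --010  --101(✓)  -0-01(✓)  -00-0  -000-  -1-01(✓)  0--01(✓)  0-0-0  0-00-  00-0-  1--01(✓)  11--1
size-2^3 implicants → ---01
Unchecked terms (primes): ---01, --010, -00-0, -000-, 0-0-0, 0-00-, 00-0-, 001-1, 01-10, 10-10, 11--1, 1101-, 1110-
Minterm coverage:
  m0 ⊆ -00-0,-000-,0-0-0,0-00-,00-0-
  m1 ⊆ ---01,-000-,0-00-,00-0-
  m2 ⊆ --010,-00-0,0-0-0
  m4 ⊆ 00-0- [E]
  m5 ⊆ ---01,00-0-,001-1
  m7 ⊆ 001-1 [E]
  m8 ⊆ 0-0-0,0-00-
  m9 ⊆ ---01,0-00-
  m10 ⊆ --010,0-0-0,01-10
  m13 ⊆ ---01 [E]
  m14 ⊆ 01-10 [E]
  m16 ⊆ -00-0,-000-
  m17 ⊆ ---01,-000-
  m18 ⊆ --010,-00-0,10-10
  m21 ⊆ ---01 [E]
  m22 ⊆ 10-10 [E]
  m25 ⊆ ---01,11--1
  m26 ⊆ --010,1101-
  m27 ⊆ 11--1,1101-
  m28 ⊆ 1110- [E]
  m29 ⊆ ---01,11--1,1110-
  m31 ⊆ 11--1 [E]
E = {---01, 00-0-, 001-1, 01-10, 10-10, 11--1, 1110-}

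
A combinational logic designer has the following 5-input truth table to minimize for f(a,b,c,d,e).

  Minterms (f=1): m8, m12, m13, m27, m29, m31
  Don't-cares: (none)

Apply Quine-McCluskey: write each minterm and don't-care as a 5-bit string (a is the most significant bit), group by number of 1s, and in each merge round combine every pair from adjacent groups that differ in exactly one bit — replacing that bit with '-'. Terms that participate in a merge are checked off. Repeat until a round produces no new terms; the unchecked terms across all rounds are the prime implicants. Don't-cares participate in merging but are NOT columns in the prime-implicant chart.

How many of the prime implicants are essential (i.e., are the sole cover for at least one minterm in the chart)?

size-2^0 implicants → 01000(✓)  01100(✓)  01101(✓)  11011(✓)  11101(✓)  11111(✓)
size-2^1 implicants → -1101  01-00  0110-  11-11  111-1
Unchecked terms (primes): -1101, 01-00, 0110-, 11-11, 111-1
Minterm coverage:
  m8 ⊆ 01-00 [E]
  m12 ⊆ 01-00,0110-
  m13 ⊆ -1101,0110-
  m27 ⊆ 11-11 [E]
  m29 ⊆ -1101,111-1
  m31 ⊆ 11-11,111-1
E = {01-00, 11-11}

2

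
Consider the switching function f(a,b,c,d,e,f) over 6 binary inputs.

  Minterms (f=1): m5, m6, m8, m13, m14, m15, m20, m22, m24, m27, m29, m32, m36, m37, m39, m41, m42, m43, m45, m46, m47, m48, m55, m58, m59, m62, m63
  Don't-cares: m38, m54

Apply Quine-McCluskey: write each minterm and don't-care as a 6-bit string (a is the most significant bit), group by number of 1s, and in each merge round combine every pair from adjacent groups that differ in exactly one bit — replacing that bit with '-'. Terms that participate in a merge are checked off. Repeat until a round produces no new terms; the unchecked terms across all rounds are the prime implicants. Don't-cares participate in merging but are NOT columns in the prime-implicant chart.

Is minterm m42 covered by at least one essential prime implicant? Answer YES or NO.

size-2^0 implicants → 000101(✓)  000110(✓)  001000(✓)  001101(✓)  001110(✓)  001111(✓)  010100(✓)  010110(✓)  011000(✓)  011011(✓)  011101(✓)  100000(✓)  100100(✓)  100101(✓)  100110(✓)  100111(✓)  101001(✓)  101010(✓)  101011(✓)  101101(✓)  101110(✓)  101111(✓)  110000(✓)  110110(✓)  110111(✓)  111010(✓)  111011(✓)  111110(✓)  111111(✓)
size-2^1 implicants → -00101(✓)  -00110(✓)  -01101(✓)  -01110(✓)  -01111(✓)  -10110(✓)  -11011  0-0110(✓)  0-1000  0-1101  00-101(✓)  00-110(✓)  0011-1(✓)  00111-(✓)  0101-0  1-0000  1-0110(✓)  1-0111(✓)  1-1010(✓)  1-1011(✓)  1-1110(✓)  1-1111(✓)  10-101(✓)  10-110(✓)  10-111(✓)  100-00  1001-0(✓)  1001-1(✓)  10010-(✓)  10011-(✓)  101-01(✓)  101-10(✓)  101-11(✓)  1010-1(✓)  10101-(✓)  1011-1(✓)  10111-(✓)  11-110(✓)  11-111(✓)  11011-(✓)  111-10(✓)  111-11(✓)  11101-(✓)  11111-(✓)
size-2^2 implicants → --0110  -0-101  -0-110  -011-1  -0111-  1--110(✓)  1--111(✓)  1-011-(✓)  1-1-10(✓)  1-1-11(✓)  1-101-(✓)  1-111-(✓)  10-1-1  10-11-(✓)  1001--  101--1  101-1-(✓)  11-11-(✓)  111-1-(✓)
size-2^3 implicants → 1--11-  1-1-1-
Unchecked terms (primes): --0110, -0-101, -0-110, -011-1, -0111-, -11011, 0-1000, 0-1101, 0101-0, 1--11-, 1-0000, 1-1-1-, 10-1-1, 100-00, 1001--, 101--1
Minterm coverage:
  m5 ⊆ -0-101 [E]
  m6 ⊆ --0110,-0-110
  m8 ⊆ 0-1000 [E]
  m13 ⊆ -0-101,-011-1,0-1101
  m14 ⊆ -0-110,-0111-
  m15 ⊆ -011-1,-0111-
  m20 ⊆ 0101-0 [E]
  m22 ⊆ --0110,0101-0
  m24 ⊆ 0-1000 [E]
  m27 ⊆ -11011 [E]
  m29 ⊆ 0-1101 [E]
  m32 ⊆ 1-0000,100-00
  m36 ⊆ 100-00,1001--
  m37 ⊆ -0-101,10-1-1,1001--
  m39 ⊆ 1--11-,10-1-1,1001--
  m41 ⊆ 101--1 [E]
  m42 ⊆ 1-1-1- [E]
  m43 ⊆ 1-1-1-,101--1
  m45 ⊆ -0-101,-011-1,10-1-1,101--1
  m46 ⊆ -0-110,-0111-,1--11-,1-1-1-
  m47 ⊆ -011-1,-0111-,1--11-,1-1-1-,10-1-1,101--1
  m48 ⊆ 1-0000 [E]
  m55 ⊆ 1--11- [E]
  m58 ⊆ 1-1-1- [E]
  m59 ⊆ -11011,1-1-1-
  m62 ⊆ 1--11-,1-1-1-
  m63 ⊆ 1--11-,1-1-1-
E = {-0-101, -11011, 0-1000, 0-1101, 0101-0, 1--11-, 1-0000, 1-1-1-, 101--1}

YES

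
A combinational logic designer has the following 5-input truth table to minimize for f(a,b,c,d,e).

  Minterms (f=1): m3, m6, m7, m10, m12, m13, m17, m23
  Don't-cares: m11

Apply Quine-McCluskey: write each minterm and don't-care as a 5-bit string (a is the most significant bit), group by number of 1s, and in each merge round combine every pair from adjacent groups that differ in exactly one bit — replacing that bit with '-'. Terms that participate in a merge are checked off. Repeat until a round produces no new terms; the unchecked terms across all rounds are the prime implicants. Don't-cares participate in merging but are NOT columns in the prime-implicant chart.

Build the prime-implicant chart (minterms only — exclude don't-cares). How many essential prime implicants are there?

Round 0: 00011✓ 00110✓ 00111✓ 01010✓ 01011✓ 01100✓ 01101✓ 10001 10111✓
Round 1: -0111 0-011 00-11 0011- 0101- 0110-
PIs = {-0111, 0-011, 00-11, 0011-, 0101-, 0110-, 10001}
Coverage chart:
  m3: 0-011,00-11
  m6: 0011- ←essential
  m7: -0111,00-11,0011-
  m10: 0101- ←essential
  m12: 0110- ←essential
  m13: 0110- ←essential
  m17: 10001 ←essential
  m23: -0111 ←essential
Essential: -0111, 0011-, 0101-, 0110-, 10001

5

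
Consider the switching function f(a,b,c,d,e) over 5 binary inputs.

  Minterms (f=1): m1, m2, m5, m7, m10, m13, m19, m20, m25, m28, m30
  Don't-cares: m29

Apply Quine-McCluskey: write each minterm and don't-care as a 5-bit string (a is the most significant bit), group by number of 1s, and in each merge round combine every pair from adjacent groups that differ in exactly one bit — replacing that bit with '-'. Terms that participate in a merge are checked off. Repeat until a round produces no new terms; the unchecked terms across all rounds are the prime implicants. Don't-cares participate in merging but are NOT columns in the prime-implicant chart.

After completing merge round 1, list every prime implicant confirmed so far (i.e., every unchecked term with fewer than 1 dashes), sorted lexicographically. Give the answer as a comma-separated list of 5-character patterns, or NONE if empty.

Round 0: 00001✓ 00010✓ 00101✓ 00111✓ 01010✓ 01101✓ 10011 10100✓ 11001✓ 11100✓ 11101✓ 11110✓
Round 1: -1101 0-010 0-101 00-01 001-1 1-100 11-01 111-0 1110-
PIs = {-1101, 0-010, 0-101, 00-01, 001-1, 1-100, 10011, 11-01, 111-0, 1110-}

10011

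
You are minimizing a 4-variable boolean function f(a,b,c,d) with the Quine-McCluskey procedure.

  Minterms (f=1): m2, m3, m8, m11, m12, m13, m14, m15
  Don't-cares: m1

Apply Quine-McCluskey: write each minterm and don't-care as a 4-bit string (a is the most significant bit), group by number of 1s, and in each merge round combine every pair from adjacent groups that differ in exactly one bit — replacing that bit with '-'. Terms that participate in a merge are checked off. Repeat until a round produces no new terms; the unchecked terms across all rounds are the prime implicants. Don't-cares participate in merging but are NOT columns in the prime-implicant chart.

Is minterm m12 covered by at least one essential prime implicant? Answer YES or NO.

size-2^0 implicants → 0001(✓)  0010(✓)  0011(✓)  1000(✓)  1011(✓)  1100(✓)  1101(✓)  1110(✓)  1111(✓)
size-2^1 implicants → -011  00-1  001-  1-00  1-11  11-0(✓)  11-1(✓)  110-(✓)  111-(✓)
size-2^2 implicants → 11--
Unchecked terms (primes): -011, 00-1, 001-, 1-00, 1-11, 11--
Minterm coverage:
  m2 ⊆ 001- [E]
  m3 ⊆ -011,00-1,001-
  m8 ⊆ 1-00 [E]
  m11 ⊆ -011,1-11
  m12 ⊆ 1-00,11--
  m13 ⊆ 11-- [E]
  m14 ⊆ 11-- [E]
  m15 ⊆ 1-11,11--
E = {001-, 1-00, 11--}

YES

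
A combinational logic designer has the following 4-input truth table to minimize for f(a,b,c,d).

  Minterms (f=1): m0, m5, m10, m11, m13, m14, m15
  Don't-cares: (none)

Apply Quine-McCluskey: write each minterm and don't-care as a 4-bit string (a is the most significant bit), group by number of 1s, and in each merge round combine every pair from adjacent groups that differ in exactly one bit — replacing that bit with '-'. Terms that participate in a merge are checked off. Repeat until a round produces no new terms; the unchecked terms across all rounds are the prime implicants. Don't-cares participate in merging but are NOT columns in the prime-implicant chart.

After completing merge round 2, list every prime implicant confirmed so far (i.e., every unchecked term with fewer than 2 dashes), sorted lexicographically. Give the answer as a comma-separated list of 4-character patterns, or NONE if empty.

-101, 0000, 11-1

Round 0: 0000 0101✓ 1010✓ 1011✓ 1101✓ 1110✓ 1111✓
Round 1: -101 1-10✓ 1-11✓ 101-✓ 11-1 111-✓
Round 2: 1-1-
PIs = {-101, 0000, 1-1-, 11-1}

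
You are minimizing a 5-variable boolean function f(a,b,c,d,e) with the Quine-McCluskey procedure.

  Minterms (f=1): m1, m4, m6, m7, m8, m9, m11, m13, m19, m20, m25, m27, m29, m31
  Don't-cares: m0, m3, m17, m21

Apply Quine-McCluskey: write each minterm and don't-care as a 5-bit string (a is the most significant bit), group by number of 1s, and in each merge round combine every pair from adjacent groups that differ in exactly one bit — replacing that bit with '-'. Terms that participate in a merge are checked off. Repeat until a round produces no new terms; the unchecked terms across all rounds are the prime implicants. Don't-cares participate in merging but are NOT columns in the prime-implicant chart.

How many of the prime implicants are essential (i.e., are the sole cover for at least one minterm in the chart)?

Round 0: 00000✓ 00001✓ 00011✓ 00100✓ 00110✓ 00111✓ 01000✓ 01001✓ 01011✓ 01101✓ 10001✓ 10011✓ 10100✓ 10101✓ 11001✓ 11011✓ 11101✓ 11111✓
Round 1: -0001✓ -0011✓ -0100 -1001✓ -1011✓ -1101✓ 0-000✓ 0-001✓ 0-011✓ 00-00 00-11 000-1✓ 0000-✓ 001-0 0011- 01-01✓ 010-1✓ 0100-✓ 1-001✓ 1-011✓ 1-101✓ 10-01✓ 100-1✓ 1010- 11-01✓ 11-11✓ 110-1✓ 111-1✓
Round 2: --001✓ --011✓ -00-1✓ -1-01 -10-1✓ 0-0-1✓ 0-00- 1--01 1-0-1✓ 11--1
Round 3: --0-1
PIs = {--0-1, -0100, -1-01, 0-00-, 00-00, 00-11, 001-0, 0011-, 1--01, 1010-, 11--1}
Coverage chart:
  m1: --0-1,0-00-
  m4: -0100,00-00,001-0
  m6: 001-0,0011-
  m7: 00-11,0011-
  m8: 0-00- ←essential
  m9: --0-1,-1-01,0-00-
  m11: --0-1 ←essential
  m13: -1-01 ←essential
  m19: --0-1 ←essential
  m20: -0100,1010-
  m25: --0-1,-1-01,1--01,11--1
  m27: --0-1,11--1
  m29: -1-01,1--01,11--1
  m31: 11--1 ←essential
Essential: --0-1, -1-01, 0-00-, 11--1

4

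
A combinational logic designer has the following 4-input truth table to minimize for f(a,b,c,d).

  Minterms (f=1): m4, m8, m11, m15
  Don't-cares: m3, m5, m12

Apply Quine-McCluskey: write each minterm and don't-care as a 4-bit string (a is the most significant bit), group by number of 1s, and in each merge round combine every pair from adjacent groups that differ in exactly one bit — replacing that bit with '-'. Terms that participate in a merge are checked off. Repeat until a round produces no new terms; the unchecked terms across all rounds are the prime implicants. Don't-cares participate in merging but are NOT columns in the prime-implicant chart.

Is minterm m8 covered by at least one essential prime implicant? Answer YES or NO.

size-2^0 implicants → 0011(✓)  0100(✓)  0101(✓)  1000(✓)  1011(✓)  1100(✓)  1111(✓)
size-2^1 implicants → -011  -100  010-  1-00  1-11
Unchecked terms (primes): -011, -100, 010-, 1-00, 1-11
Minterm coverage:
  m4 ⊆ -100,010-
  m8 ⊆ 1-00 [E]
  m11 ⊆ -011,1-11
  m15 ⊆ 1-11 [E]
E = {1-00, 1-11}

YES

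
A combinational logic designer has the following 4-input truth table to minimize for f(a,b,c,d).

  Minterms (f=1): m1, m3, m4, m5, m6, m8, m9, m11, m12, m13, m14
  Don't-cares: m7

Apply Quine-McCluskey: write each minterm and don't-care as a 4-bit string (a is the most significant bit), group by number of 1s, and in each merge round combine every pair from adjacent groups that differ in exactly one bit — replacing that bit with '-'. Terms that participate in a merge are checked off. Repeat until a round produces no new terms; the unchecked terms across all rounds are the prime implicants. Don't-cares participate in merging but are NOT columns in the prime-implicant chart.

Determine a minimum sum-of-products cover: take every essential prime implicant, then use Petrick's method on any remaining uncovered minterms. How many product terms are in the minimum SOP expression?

4

[col 0] 0001*, 0011*, 0100*, 0101*, 0110*, 0111*, 1000*, 1001*, 1011*, 1100*, 1101*, 1110*
[col 1] -001*, -011*, -100*, -101*, -110*, 0-01*, 0-11*, 00-1*, 01-0*, 01-1*, 010-*, 011-*, 1-00*, 1-01*, 10-1*, 100-*, 11-0*, 110-*
[col 2] --01, -0-1, -1-0, -10-, 0--1, 01--, 1-0-
Prime implicants: --01, -0-1, -1-0, -10-, 0--1, 01--, 1-0-
PI chart (minterm → PIs covering it):
  1 | --01,-0-1,0--1
  3 | -0-1,0--1
  4 | -1-0,-10-,01--
  5 | --01,-10-,0--1,01--
  6 | -1-0,01--
  8 | 1-0-  (sole → essential)
  9 | --01,-0-1,1-0-
  11 | -0-1  (sole → essential)
  12 | -1-0,-10-,1-0-
  13 | --01,-10-,1-0-
  14 | -1-0  (sole → essential)
Essential prime implicants: -0-1, -1-0, 1-0-
Petrick residual → --01
Minimum SOP uses 4 PIs: c'd + b'd + bd' + ac'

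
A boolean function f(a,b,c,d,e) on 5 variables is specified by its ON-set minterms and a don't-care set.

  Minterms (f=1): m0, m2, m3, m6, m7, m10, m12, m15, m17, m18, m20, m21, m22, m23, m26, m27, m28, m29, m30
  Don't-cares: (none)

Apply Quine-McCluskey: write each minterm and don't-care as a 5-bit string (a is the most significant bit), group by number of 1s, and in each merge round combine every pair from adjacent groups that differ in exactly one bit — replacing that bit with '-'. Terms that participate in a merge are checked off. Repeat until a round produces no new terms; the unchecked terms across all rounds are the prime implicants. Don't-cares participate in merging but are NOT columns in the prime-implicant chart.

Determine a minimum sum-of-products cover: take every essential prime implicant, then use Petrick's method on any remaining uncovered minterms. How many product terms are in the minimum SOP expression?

size-2^0 implicants → 00000(✓)  00010(✓)  00011(✓)  00110(✓)  00111(✓)  01010(✓)  01100(✓)  01111(✓)  10001(✓)  10010(✓)  10100(✓)  10101(✓)  10110(✓)  10111(✓)  11010(✓)  11011(✓)  11100(✓)  11101(✓)  11110(✓)
size-2^1 implicants → -0010(✓)  -0110(✓)  -0111(✓)  -1010(✓)  -1100  0-010(✓)  0-111  00-10(✓)  00-11(✓)  000-0  0001-(✓)  0011-(✓)  1-010(✓)  1-100(✓)  1-101(✓)  1-110(✓)  10-01  10-10(✓)  101-0(✓)  101-1(✓)  1010-(✓)  1011-(✓)  11-10(✓)  1101-  111-0(✓)  1110-(✓)
size-2^2 implicants → --010  -0-10  -011-  00-1-  1--10  1-1-0  1-10-  101--
Unchecked terms (primes): --010, -0-10, -011-, -1100, 0-111, 00-1-, 000-0, 1--10, 1-1-0, 1-10-, 10-01, 101--, 1101-
Minterm coverage:
  m0 ⊆ 000-0 [E]
  m2 ⊆ --010,-0-10,00-1-,000-0
  m3 ⊆ 00-1- [E]
  m6 ⊆ -0-10,-011-,00-1-
  m7 ⊆ -011-,0-111,00-1-
  m10 ⊆ --010 [E]
  m12 ⊆ -1100 [E]
  m15 ⊆ 0-111 [E]
  m17 ⊆ 10-01 [E]
  m18 ⊆ --010,-0-10,1--10
  m20 ⊆ 1-1-0,1-10-,101--
  m21 ⊆ 1-10-,10-01,101--
  m22 ⊆ -0-10,-011-,1--10,1-1-0,101--
  m23 ⊆ -011-,101--
  m26 ⊆ --010,1--10,1101-
  m27 ⊆ 1101- [E]
  m28 ⊆ -1100,1-1-0,1-10-
  m29 ⊆ 1-10- [E]
  m30 ⊆ 1--10,1-1-0
E = {--010, -1100, 0-111, 00-1-, 000-0, 1-10-, 10-01, 1101-}
Petrick residual → -011-, 1--10
Cover = c'de' + b'cd + bcd'e' + a'cde + a'b'd + a'b'c'e' + ade' + acd' + ab'd'e + abc'd  |cover|=10

10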